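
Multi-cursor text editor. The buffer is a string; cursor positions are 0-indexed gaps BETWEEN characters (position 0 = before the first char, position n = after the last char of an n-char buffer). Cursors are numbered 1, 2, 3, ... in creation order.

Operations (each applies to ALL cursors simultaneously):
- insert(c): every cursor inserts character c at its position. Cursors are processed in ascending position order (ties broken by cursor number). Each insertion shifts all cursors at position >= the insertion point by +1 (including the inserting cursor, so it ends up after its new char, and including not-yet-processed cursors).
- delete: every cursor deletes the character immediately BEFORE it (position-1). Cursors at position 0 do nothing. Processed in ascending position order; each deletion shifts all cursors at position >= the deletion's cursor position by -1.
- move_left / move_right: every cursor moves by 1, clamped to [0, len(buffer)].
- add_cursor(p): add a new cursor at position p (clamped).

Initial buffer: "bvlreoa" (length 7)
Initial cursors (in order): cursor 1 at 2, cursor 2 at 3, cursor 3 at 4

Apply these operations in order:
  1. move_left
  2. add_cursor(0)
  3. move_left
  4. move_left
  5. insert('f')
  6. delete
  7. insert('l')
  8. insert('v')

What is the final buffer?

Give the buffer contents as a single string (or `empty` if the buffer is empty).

Answer: lllvvvblvvlreoa

Derivation:
After op 1 (move_left): buffer="bvlreoa" (len 7), cursors c1@1 c2@2 c3@3, authorship .......
After op 2 (add_cursor(0)): buffer="bvlreoa" (len 7), cursors c4@0 c1@1 c2@2 c3@3, authorship .......
After op 3 (move_left): buffer="bvlreoa" (len 7), cursors c1@0 c4@0 c2@1 c3@2, authorship .......
After op 4 (move_left): buffer="bvlreoa" (len 7), cursors c1@0 c2@0 c4@0 c3@1, authorship .......
After op 5 (insert('f')): buffer="fffbfvlreoa" (len 11), cursors c1@3 c2@3 c4@3 c3@5, authorship 124.3......
After op 6 (delete): buffer="bvlreoa" (len 7), cursors c1@0 c2@0 c4@0 c3@1, authorship .......
After op 7 (insert('l')): buffer="lllblvlreoa" (len 11), cursors c1@3 c2@3 c4@3 c3@5, authorship 124.3......
After op 8 (insert('v')): buffer="lllvvvblvvlreoa" (len 15), cursors c1@6 c2@6 c4@6 c3@9, authorship 124124.33......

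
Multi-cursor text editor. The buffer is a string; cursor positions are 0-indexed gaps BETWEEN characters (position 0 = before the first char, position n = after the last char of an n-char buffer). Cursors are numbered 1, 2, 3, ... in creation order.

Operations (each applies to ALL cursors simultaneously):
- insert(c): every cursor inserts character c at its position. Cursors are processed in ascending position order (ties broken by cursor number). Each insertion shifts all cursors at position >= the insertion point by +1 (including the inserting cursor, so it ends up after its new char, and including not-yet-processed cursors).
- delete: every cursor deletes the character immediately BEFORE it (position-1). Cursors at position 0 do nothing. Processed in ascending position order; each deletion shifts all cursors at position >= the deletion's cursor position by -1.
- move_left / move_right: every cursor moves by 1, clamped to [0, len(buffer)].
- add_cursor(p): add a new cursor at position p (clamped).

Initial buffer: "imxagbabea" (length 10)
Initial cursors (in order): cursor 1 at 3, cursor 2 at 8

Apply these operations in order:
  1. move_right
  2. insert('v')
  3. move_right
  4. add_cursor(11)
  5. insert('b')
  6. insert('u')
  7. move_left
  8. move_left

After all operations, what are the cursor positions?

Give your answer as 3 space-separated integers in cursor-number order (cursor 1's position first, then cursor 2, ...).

Answer: 6 16 13

Derivation:
After op 1 (move_right): buffer="imxagbabea" (len 10), cursors c1@4 c2@9, authorship ..........
After op 2 (insert('v')): buffer="imxavgbabeva" (len 12), cursors c1@5 c2@11, authorship ....1.....2.
After op 3 (move_right): buffer="imxavgbabeva" (len 12), cursors c1@6 c2@12, authorship ....1.....2.
After op 4 (add_cursor(11)): buffer="imxavgbabeva" (len 12), cursors c1@6 c3@11 c2@12, authorship ....1.....2.
After op 5 (insert('b')): buffer="imxavgbbabevbab" (len 15), cursors c1@7 c3@13 c2@15, authorship ....1.1....23.2
After op 6 (insert('u')): buffer="imxavgbubabevbuabu" (len 18), cursors c1@8 c3@15 c2@18, authorship ....1.11....233.22
After op 7 (move_left): buffer="imxavgbubabevbuabu" (len 18), cursors c1@7 c3@14 c2@17, authorship ....1.11....233.22
After op 8 (move_left): buffer="imxavgbubabevbuabu" (len 18), cursors c1@6 c3@13 c2@16, authorship ....1.11....233.22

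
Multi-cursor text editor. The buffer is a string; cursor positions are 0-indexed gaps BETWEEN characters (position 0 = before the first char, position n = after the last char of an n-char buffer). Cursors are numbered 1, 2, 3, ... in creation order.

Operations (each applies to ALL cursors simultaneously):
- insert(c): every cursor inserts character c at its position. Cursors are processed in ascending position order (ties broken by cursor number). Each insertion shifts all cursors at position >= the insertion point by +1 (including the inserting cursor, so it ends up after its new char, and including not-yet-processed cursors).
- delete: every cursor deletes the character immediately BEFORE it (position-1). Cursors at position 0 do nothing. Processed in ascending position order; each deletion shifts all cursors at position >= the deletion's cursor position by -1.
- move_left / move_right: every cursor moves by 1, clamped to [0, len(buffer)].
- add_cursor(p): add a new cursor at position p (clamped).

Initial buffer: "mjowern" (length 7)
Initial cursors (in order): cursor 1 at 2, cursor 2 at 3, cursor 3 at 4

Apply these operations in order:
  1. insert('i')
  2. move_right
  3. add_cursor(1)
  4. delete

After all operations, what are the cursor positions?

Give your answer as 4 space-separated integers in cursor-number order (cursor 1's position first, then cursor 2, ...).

Answer: 2 3 4 0

Derivation:
After op 1 (insert('i')): buffer="mjioiwiern" (len 10), cursors c1@3 c2@5 c3@7, authorship ..1.2.3...
After op 2 (move_right): buffer="mjioiwiern" (len 10), cursors c1@4 c2@6 c3@8, authorship ..1.2.3...
After op 3 (add_cursor(1)): buffer="mjioiwiern" (len 10), cursors c4@1 c1@4 c2@6 c3@8, authorship ..1.2.3...
After op 4 (delete): buffer="jiiirn" (len 6), cursors c4@0 c1@2 c2@3 c3@4, authorship .123..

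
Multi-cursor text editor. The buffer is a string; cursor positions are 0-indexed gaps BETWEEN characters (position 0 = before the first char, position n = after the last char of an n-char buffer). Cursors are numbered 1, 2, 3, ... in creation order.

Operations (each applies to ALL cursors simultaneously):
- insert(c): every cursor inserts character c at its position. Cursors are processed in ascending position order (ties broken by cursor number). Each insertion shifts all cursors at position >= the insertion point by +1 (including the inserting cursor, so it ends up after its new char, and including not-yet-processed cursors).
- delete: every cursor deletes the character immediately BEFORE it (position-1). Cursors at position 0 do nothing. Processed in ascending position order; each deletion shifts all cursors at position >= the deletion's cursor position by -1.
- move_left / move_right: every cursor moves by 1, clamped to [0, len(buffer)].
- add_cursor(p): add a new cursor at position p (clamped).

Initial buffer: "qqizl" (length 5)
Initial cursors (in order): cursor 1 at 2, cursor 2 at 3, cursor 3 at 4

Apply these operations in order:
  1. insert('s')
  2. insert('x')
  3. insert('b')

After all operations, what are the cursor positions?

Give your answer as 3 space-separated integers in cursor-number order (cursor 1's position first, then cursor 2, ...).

After op 1 (insert('s')): buffer="qqsiszsl" (len 8), cursors c1@3 c2@5 c3@7, authorship ..1.2.3.
After op 2 (insert('x')): buffer="qqsxisxzsxl" (len 11), cursors c1@4 c2@7 c3@10, authorship ..11.22.33.
After op 3 (insert('b')): buffer="qqsxbisxbzsxbl" (len 14), cursors c1@5 c2@9 c3@13, authorship ..111.222.333.

Answer: 5 9 13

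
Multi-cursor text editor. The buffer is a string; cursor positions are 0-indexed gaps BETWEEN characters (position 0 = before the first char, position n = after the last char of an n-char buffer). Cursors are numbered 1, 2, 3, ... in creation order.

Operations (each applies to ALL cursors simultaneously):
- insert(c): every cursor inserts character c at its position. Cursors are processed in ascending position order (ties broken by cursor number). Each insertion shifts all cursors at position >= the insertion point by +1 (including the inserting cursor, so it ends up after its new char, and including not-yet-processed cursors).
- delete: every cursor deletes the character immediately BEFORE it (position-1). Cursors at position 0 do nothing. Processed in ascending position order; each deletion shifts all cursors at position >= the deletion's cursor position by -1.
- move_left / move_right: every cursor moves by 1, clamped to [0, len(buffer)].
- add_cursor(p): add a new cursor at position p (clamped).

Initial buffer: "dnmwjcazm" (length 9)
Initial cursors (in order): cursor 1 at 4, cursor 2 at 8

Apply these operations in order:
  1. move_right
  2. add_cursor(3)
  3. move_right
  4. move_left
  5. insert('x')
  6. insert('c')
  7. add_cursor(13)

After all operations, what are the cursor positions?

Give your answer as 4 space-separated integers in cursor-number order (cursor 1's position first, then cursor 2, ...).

Answer: 9 14 5 13

Derivation:
After op 1 (move_right): buffer="dnmwjcazm" (len 9), cursors c1@5 c2@9, authorship .........
After op 2 (add_cursor(3)): buffer="dnmwjcazm" (len 9), cursors c3@3 c1@5 c2@9, authorship .........
After op 3 (move_right): buffer="dnmwjcazm" (len 9), cursors c3@4 c1@6 c2@9, authorship .........
After op 4 (move_left): buffer="dnmwjcazm" (len 9), cursors c3@3 c1@5 c2@8, authorship .........
After op 5 (insert('x')): buffer="dnmxwjxcazxm" (len 12), cursors c3@4 c1@7 c2@11, authorship ...3..1...2.
After op 6 (insert('c')): buffer="dnmxcwjxccazxcm" (len 15), cursors c3@5 c1@9 c2@14, authorship ...33..11...22.
After op 7 (add_cursor(13)): buffer="dnmxcwjxccazxcm" (len 15), cursors c3@5 c1@9 c4@13 c2@14, authorship ...33..11...22.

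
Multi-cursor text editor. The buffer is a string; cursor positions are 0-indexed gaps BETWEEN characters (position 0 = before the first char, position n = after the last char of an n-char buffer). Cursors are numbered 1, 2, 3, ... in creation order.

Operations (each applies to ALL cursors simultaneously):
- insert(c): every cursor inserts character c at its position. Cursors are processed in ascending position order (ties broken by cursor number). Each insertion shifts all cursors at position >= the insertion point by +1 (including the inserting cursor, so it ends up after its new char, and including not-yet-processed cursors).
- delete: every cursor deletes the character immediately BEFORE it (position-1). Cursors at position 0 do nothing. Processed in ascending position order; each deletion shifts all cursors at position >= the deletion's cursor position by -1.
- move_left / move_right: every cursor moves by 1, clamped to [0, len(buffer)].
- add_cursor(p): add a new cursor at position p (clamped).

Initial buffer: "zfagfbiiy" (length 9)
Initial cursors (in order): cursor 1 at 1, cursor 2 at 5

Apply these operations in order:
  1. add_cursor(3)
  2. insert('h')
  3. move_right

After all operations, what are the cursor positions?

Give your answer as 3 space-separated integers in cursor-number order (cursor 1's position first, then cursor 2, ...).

Answer: 3 9 6

Derivation:
After op 1 (add_cursor(3)): buffer="zfagfbiiy" (len 9), cursors c1@1 c3@3 c2@5, authorship .........
After op 2 (insert('h')): buffer="zhfahgfhbiiy" (len 12), cursors c1@2 c3@5 c2@8, authorship .1..3..2....
After op 3 (move_right): buffer="zhfahgfhbiiy" (len 12), cursors c1@3 c3@6 c2@9, authorship .1..3..2....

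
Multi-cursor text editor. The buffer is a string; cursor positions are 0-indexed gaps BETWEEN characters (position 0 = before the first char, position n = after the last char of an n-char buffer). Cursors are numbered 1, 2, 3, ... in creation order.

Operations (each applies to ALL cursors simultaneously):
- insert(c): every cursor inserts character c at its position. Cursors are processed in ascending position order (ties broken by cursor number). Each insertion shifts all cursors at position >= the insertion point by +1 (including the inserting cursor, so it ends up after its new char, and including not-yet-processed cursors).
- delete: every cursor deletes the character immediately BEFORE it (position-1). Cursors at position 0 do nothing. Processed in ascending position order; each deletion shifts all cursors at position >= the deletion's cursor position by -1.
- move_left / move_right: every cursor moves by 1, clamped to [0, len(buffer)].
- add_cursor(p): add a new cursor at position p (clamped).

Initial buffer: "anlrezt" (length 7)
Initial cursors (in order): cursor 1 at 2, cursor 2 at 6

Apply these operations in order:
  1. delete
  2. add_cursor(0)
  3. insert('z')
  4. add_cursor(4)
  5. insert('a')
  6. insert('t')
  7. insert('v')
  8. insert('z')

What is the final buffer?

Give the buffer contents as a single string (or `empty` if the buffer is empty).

Answer: zatvzazatvzlatvzrezatvzt

Derivation:
After op 1 (delete): buffer="alret" (len 5), cursors c1@1 c2@4, authorship .....
After op 2 (add_cursor(0)): buffer="alret" (len 5), cursors c3@0 c1@1 c2@4, authorship .....
After op 3 (insert('z')): buffer="zazlrezt" (len 8), cursors c3@1 c1@3 c2@7, authorship 3.1...2.
After op 4 (add_cursor(4)): buffer="zazlrezt" (len 8), cursors c3@1 c1@3 c4@4 c2@7, authorship 3.1...2.
After op 5 (insert('a')): buffer="zaazalarezat" (len 12), cursors c3@2 c1@5 c4@7 c2@11, authorship 33.11.4..22.
After op 6 (insert('t')): buffer="zatazatlatrezatt" (len 16), cursors c3@3 c1@7 c4@10 c2@15, authorship 333.111.44..222.
After op 7 (insert('v')): buffer="zatvazatvlatvrezatvt" (len 20), cursors c3@4 c1@9 c4@13 c2@19, authorship 3333.1111.444..2222.
After op 8 (insert('z')): buffer="zatvzazatvzlatvzrezatvzt" (len 24), cursors c3@5 c1@11 c4@16 c2@23, authorship 33333.11111.4444..22222.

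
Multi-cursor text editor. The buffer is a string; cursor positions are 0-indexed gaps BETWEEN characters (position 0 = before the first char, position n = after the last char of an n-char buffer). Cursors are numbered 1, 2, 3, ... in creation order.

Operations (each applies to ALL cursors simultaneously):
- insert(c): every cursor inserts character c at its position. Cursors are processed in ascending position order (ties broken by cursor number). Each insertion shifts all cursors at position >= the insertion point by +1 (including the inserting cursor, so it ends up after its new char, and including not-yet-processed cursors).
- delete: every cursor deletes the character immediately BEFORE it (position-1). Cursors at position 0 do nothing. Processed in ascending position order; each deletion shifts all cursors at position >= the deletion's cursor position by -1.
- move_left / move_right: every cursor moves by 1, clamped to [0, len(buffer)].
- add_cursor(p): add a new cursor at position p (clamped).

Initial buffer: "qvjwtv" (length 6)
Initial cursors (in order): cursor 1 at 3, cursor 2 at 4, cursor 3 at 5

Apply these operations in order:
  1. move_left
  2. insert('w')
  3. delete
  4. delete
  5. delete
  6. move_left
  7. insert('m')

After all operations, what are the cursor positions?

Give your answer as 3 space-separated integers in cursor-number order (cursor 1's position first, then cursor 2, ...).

After op 1 (move_left): buffer="qvjwtv" (len 6), cursors c1@2 c2@3 c3@4, authorship ......
After op 2 (insert('w')): buffer="qvwjwwwtv" (len 9), cursors c1@3 c2@5 c3@7, authorship ..1.2.3..
After op 3 (delete): buffer="qvjwtv" (len 6), cursors c1@2 c2@3 c3@4, authorship ......
After op 4 (delete): buffer="qtv" (len 3), cursors c1@1 c2@1 c3@1, authorship ...
After op 5 (delete): buffer="tv" (len 2), cursors c1@0 c2@0 c3@0, authorship ..
After op 6 (move_left): buffer="tv" (len 2), cursors c1@0 c2@0 c3@0, authorship ..
After op 7 (insert('m')): buffer="mmmtv" (len 5), cursors c1@3 c2@3 c3@3, authorship 123..

Answer: 3 3 3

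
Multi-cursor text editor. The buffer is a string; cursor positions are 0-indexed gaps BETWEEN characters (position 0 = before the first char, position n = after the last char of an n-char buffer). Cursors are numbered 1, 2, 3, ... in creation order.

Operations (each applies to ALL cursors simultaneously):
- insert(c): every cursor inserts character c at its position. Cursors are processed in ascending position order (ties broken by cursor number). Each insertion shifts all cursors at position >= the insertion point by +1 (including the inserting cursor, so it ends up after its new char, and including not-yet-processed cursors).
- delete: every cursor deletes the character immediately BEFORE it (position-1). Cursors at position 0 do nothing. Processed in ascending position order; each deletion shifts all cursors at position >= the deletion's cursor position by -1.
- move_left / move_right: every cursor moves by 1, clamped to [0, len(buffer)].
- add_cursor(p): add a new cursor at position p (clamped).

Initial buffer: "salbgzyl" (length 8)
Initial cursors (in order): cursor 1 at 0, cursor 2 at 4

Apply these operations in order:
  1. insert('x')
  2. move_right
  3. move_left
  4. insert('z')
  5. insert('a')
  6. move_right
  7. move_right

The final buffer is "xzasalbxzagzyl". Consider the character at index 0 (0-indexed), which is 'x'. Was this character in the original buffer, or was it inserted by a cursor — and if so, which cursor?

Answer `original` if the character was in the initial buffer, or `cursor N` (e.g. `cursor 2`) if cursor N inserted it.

Answer: cursor 1

Derivation:
After op 1 (insert('x')): buffer="xsalbxgzyl" (len 10), cursors c1@1 c2@6, authorship 1....2....
After op 2 (move_right): buffer="xsalbxgzyl" (len 10), cursors c1@2 c2@7, authorship 1....2....
After op 3 (move_left): buffer="xsalbxgzyl" (len 10), cursors c1@1 c2@6, authorship 1....2....
After op 4 (insert('z')): buffer="xzsalbxzgzyl" (len 12), cursors c1@2 c2@8, authorship 11....22....
After op 5 (insert('a')): buffer="xzasalbxzagzyl" (len 14), cursors c1@3 c2@10, authorship 111....222....
After op 6 (move_right): buffer="xzasalbxzagzyl" (len 14), cursors c1@4 c2@11, authorship 111....222....
After op 7 (move_right): buffer="xzasalbxzagzyl" (len 14), cursors c1@5 c2@12, authorship 111....222....
Authorship (.=original, N=cursor N): 1 1 1 . . . . 2 2 2 . . . .
Index 0: author = 1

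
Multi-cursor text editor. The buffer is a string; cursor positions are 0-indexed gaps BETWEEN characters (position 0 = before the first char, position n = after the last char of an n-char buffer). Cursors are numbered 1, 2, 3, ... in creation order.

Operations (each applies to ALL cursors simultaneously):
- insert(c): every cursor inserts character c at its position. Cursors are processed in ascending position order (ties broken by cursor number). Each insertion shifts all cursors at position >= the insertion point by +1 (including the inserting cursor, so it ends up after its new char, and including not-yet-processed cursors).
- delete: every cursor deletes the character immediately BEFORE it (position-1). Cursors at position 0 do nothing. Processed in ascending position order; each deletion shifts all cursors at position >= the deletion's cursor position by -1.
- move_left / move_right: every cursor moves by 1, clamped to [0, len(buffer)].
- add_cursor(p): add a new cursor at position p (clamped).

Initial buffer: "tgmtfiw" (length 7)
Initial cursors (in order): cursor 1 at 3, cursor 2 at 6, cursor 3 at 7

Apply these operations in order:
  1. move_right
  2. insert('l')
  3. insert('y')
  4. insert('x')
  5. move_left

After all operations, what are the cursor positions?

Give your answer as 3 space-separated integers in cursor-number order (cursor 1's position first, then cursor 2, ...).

After op 1 (move_right): buffer="tgmtfiw" (len 7), cursors c1@4 c2@7 c3@7, authorship .......
After op 2 (insert('l')): buffer="tgmtlfiwll" (len 10), cursors c1@5 c2@10 c3@10, authorship ....1...23
After op 3 (insert('y')): buffer="tgmtlyfiwllyy" (len 13), cursors c1@6 c2@13 c3@13, authorship ....11...2323
After op 4 (insert('x')): buffer="tgmtlyxfiwllyyxx" (len 16), cursors c1@7 c2@16 c3@16, authorship ....111...232323
After op 5 (move_left): buffer="tgmtlyxfiwllyyxx" (len 16), cursors c1@6 c2@15 c3@15, authorship ....111...232323

Answer: 6 15 15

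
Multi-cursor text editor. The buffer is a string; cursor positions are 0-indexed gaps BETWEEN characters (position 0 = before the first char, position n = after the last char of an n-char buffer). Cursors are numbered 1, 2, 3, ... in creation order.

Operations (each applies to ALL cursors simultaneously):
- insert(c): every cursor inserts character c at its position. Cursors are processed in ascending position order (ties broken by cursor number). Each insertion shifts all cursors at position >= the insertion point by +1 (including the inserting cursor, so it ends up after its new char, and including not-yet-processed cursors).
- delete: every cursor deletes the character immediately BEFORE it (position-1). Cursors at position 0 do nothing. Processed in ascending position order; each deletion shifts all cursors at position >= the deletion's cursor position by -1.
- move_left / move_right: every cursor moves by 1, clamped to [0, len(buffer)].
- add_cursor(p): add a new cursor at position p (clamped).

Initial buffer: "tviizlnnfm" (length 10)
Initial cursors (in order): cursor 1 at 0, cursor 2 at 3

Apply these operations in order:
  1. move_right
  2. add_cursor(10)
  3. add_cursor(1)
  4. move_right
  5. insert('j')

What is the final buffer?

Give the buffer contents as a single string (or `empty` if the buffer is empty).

After op 1 (move_right): buffer="tviizlnnfm" (len 10), cursors c1@1 c2@4, authorship ..........
After op 2 (add_cursor(10)): buffer="tviizlnnfm" (len 10), cursors c1@1 c2@4 c3@10, authorship ..........
After op 3 (add_cursor(1)): buffer="tviizlnnfm" (len 10), cursors c1@1 c4@1 c2@4 c3@10, authorship ..........
After op 4 (move_right): buffer="tviizlnnfm" (len 10), cursors c1@2 c4@2 c2@5 c3@10, authorship ..........
After op 5 (insert('j')): buffer="tvjjiizjlnnfmj" (len 14), cursors c1@4 c4@4 c2@8 c3@14, authorship ..14...2.....3

Answer: tvjjiizjlnnfmj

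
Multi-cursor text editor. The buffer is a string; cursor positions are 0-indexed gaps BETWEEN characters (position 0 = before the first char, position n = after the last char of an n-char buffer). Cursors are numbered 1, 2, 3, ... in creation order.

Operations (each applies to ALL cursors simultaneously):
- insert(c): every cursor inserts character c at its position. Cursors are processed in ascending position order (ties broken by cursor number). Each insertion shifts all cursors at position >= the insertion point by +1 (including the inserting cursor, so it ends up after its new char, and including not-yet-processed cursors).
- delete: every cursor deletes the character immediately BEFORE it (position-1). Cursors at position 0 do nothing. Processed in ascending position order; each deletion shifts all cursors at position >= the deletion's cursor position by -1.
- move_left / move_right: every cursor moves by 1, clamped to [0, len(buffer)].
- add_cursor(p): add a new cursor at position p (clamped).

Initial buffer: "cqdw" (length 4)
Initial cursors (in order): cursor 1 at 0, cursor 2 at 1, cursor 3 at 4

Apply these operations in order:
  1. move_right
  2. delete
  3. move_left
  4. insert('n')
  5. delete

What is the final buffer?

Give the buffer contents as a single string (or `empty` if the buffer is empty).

After op 1 (move_right): buffer="cqdw" (len 4), cursors c1@1 c2@2 c3@4, authorship ....
After op 2 (delete): buffer="d" (len 1), cursors c1@0 c2@0 c3@1, authorship .
After op 3 (move_left): buffer="d" (len 1), cursors c1@0 c2@0 c3@0, authorship .
After op 4 (insert('n')): buffer="nnnd" (len 4), cursors c1@3 c2@3 c3@3, authorship 123.
After op 5 (delete): buffer="d" (len 1), cursors c1@0 c2@0 c3@0, authorship .

Answer: d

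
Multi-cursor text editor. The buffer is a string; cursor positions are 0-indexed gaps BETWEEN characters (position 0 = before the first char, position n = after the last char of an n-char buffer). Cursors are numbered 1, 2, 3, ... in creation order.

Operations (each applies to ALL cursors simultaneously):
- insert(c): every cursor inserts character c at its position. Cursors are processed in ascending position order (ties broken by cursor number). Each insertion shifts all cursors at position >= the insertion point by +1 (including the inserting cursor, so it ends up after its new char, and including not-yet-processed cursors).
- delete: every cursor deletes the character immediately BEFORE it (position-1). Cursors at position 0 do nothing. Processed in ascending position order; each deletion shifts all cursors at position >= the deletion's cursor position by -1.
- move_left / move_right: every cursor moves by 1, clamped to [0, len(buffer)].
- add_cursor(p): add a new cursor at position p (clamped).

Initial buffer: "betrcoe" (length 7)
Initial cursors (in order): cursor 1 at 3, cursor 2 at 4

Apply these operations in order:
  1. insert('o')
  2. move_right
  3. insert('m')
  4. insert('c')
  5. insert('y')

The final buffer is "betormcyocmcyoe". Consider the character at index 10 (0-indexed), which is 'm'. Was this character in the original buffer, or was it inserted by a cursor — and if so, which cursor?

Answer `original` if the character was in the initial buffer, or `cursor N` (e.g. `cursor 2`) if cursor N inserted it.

Answer: cursor 2

Derivation:
After op 1 (insert('o')): buffer="betorocoe" (len 9), cursors c1@4 c2@6, authorship ...1.2...
After op 2 (move_right): buffer="betorocoe" (len 9), cursors c1@5 c2@7, authorship ...1.2...
After op 3 (insert('m')): buffer="betormocmoe" (len 11), cursors c1@6 c2@9, authorship ...1.12.2..
After op 4 (insert('c')): buffer="betormcocmcoe" (len 13), cursors c1@7 c2@11, authorship ...1.112.22..
After op 5 (insert('y')): buffer="betormcyocmcyoe" (len 15), cursors c1@8 c2@13, authorship ...1.1112.222..
Authorship (.=original, N=cursor N): . . . 1 . 1 1 1 2 . 2 2 2 . .
Index 10: author = 2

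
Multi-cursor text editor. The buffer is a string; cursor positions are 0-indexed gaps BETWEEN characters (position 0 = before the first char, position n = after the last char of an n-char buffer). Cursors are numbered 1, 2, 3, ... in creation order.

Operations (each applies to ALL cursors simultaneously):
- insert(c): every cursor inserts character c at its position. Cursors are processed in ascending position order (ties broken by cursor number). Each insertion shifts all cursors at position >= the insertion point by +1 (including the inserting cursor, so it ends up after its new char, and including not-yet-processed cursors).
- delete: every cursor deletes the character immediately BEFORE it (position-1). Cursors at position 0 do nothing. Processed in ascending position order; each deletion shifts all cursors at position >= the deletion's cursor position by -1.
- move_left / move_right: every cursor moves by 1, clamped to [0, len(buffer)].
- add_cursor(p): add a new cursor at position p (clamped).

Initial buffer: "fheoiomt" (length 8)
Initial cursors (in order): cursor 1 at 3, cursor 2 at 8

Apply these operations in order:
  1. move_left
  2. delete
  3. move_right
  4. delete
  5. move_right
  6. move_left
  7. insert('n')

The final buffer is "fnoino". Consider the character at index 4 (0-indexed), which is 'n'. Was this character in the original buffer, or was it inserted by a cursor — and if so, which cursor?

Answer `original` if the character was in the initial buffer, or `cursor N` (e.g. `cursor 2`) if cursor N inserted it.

After op 1 (move_left): buffer="fheoiomt" (len 8), cursors c1@2 c2@7, authorship ........
After op 2 (delete): buffer="feoiot" (len 6), cursors c1@1 c2@5, authorship ......
After op 3 (move_right): buffer="feoiot" (len 6), cursors c1@2 c2@6, authorship ......
After op 4 (delete): buffer="foio" (len 4), cursors c1@1 c2@4, authorship ....
After op 5 (move_right): buffer="foio" (len 4), cursors c1@2 c2@4, authorship ....
After op 6 (move_left): buffer="foio" (len 4), cursors c1@1 c2@3, authorship ....
After op 7 (insert('n')): buffer="fnoino" (len 6), cursors c1@2 c2@5, authorship .1..2.
Authorship (.=original, N=cursor N): . 1 . . 2 .
Index 4: author = 2

Answer: cursor 2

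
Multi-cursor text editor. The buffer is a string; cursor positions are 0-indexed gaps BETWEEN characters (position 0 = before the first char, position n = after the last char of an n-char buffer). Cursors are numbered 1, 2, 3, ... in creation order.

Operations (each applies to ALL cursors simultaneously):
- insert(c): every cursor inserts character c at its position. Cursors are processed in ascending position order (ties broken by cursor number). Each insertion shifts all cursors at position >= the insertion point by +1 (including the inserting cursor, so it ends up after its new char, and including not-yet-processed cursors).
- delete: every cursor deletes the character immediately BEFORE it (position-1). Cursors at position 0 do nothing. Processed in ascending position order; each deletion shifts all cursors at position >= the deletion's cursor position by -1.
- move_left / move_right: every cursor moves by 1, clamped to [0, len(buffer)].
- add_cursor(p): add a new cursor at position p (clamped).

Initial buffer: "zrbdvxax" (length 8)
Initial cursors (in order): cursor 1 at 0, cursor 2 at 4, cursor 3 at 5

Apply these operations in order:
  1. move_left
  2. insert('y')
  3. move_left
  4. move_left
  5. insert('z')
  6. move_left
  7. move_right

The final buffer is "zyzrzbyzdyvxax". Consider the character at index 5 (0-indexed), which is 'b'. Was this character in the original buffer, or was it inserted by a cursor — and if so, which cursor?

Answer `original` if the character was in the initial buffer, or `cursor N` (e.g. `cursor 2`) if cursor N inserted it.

Answer: original

Derivation:
After op 1 (move_left): buffer="zrbdvxax" (len 8), cursors c1@0 c2@3 c3@4, authorship ........
After op 2 (insert('y')): buffer="yzrbydyvxax" (len 11), cursors c1@1 c2@5 c3@7, authorship 1...2.3....
After op 3 (move_left): buffer="yzrbydyvxax" (len 11), cursors c1@0 c2@4 c3@6, authorship 1...2.3....
After op 4 (move_left): buffer="yzrbydyvxax" (len 11), cursors c1@0 c2@3 c3@5, authorship 1...2.3....
After op 5 (insert('z')): buffer="zyzrzbyzdyvxax" (len 14), cursors c1@1 c2@5 c3@8, authorship 11..2.23.3....
After op 6 (move_left): buffer="zyzrzbyzdyvxax" (len 14), cursors c1@0 c2@4 c3@7, authorship 11..2.23.3....
After op 7 (move_right): buffer="zyzrzbyzdyvxax" (len 14), cursors c1@1 c2@5 c3@8, authorship 11..2.23.3....
Authorship (.=original, N=cursor N): 1 1 . . 2 . 2 3 . 3 . . . .
Index 5: author = original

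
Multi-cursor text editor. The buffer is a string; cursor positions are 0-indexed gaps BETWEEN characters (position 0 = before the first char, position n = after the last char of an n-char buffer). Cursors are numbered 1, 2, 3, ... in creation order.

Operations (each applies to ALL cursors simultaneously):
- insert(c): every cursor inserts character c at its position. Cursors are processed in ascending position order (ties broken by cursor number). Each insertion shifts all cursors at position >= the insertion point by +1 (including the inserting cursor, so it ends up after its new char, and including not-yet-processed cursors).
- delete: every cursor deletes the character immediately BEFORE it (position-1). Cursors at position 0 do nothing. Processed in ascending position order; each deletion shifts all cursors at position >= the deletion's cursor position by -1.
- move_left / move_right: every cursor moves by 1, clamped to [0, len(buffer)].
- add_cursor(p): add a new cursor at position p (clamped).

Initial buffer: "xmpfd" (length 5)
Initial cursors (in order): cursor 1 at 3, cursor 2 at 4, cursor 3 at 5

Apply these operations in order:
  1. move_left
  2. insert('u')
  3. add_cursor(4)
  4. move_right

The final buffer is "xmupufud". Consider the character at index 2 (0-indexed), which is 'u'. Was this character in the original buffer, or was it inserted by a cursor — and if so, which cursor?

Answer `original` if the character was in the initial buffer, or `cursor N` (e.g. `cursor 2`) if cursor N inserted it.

Answer: cursor 1

Derivation:
After op 1 (move_left): buffer="xmpfd" (len 5), cursors c1@2 c2@3 c3@4, authorship .....
After op 2 (insert('u')): buffer="xmupufud" (len 8), cursors c1@3 c2@5 c3@7, authorship ..1.2.3.
After op 3 (add_cursor(4)): buffer="xmupufud" (len 8), cursors c1@3 c4@4 c2@5 c3@7, authorship ..1.2.3.
After op 4 (move_right): buffer="xmupufud" (len 8), cursors c1@4 c4@5 c2@6 c3@8, authorship ..1.2.3.
Authorship (.=original, N=cursor N): . . 1 . 2 . 3 .
Index 2: author = 1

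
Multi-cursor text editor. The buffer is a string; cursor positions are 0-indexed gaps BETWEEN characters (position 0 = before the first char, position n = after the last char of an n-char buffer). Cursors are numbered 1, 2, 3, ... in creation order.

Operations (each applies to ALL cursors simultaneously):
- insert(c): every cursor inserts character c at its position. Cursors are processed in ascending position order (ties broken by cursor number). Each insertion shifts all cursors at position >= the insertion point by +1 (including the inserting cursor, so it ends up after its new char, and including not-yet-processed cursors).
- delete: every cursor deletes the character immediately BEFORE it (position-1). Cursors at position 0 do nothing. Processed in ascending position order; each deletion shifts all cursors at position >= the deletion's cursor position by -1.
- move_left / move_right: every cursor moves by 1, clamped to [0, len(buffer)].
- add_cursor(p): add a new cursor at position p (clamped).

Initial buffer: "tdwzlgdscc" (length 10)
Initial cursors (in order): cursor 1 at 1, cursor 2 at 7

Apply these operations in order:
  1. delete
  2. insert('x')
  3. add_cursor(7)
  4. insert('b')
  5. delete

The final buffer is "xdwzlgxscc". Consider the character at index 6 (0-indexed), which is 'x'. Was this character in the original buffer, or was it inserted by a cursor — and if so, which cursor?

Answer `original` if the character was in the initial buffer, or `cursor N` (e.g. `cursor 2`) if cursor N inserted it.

After op 1 (delete): buffer="dwzlgscc" (len 8), cursors c1@0 c2@5, authorship ........
After op 2 (insert('x')): buffer="xdwzlgxscc" (len 10), cursors c1@1 c2@7, authorship 1.....2...
After op 3 (add_cursor(7)): buffer="xdwzlgxscc" (len 10), cursors c1@1 c2@7 c3@7, authorship 1.....2...
After op 4 (insert('b')): buffer="xbdwzlgxbbscc" (len 13), cursors c1@2 c2@10 c3@10, authorship 11.....223...
After op 5 (delete): buffer="xdwzlgxscc" (len 10), cursors c1@1 c2@7 c3@7, authorship 1.....2...
Authorship (.=original, N=cursor N): 1 . . . . . 2 . . .
Index 6: author = 2

Answer: cursor 2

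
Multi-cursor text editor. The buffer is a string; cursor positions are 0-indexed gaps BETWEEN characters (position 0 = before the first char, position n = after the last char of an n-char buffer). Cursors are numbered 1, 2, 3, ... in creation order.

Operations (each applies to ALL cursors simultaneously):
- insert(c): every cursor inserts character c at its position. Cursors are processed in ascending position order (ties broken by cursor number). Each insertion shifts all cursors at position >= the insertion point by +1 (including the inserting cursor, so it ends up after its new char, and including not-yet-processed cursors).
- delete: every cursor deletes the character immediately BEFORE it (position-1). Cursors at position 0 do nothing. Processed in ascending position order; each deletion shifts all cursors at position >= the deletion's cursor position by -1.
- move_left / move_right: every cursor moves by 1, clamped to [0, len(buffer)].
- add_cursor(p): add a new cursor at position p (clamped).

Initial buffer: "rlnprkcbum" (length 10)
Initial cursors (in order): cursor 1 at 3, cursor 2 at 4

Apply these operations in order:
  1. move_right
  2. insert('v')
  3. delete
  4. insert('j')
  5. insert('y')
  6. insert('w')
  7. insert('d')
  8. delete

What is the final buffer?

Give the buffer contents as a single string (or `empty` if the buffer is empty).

Answer: rlnpjywrjywkcbum

Derivation:
After op 1 (move_right): buffer="rlnprkcbum" (len 10), cursors c1@4 c2@5, authorship ..........
After op 2 (insert('v')): buffer="rlnpvrvkcbum" (len 12), cursors c1@5 c2@7, authorship ....1.2.....
After op 3 (delete): buffer="rlnprkcbum" (len 10), cursors c1@4 c2@5, authorship ..........
After op 4 (insert('j')): buffer="rlnpjrjkcbum" (len 12), cursors c1@5 c2@7, authorship ....1.2.....
After op 5 (insert('y')): buffer="rlnpjyrjykcbum" (len 14), cursors c1@6 c2@9, authorship ....11.22.....
After op 6 (insert('w')): buffer="rlnpjywrjywkcbum" (len 16), cursors c1@7 c2@11, authorship ....111.222.....
After op 7 (insert('d')): buffer="rlnpjywdrjywdkcbum" (len 18), cursors c1@8 c2@13, authorship ....1111.2222.....
After op 8 (delete): buffer="rlnpjywrjywkcbum" (len 16), cursors c1@7 c2@11, authorship ....111.222.....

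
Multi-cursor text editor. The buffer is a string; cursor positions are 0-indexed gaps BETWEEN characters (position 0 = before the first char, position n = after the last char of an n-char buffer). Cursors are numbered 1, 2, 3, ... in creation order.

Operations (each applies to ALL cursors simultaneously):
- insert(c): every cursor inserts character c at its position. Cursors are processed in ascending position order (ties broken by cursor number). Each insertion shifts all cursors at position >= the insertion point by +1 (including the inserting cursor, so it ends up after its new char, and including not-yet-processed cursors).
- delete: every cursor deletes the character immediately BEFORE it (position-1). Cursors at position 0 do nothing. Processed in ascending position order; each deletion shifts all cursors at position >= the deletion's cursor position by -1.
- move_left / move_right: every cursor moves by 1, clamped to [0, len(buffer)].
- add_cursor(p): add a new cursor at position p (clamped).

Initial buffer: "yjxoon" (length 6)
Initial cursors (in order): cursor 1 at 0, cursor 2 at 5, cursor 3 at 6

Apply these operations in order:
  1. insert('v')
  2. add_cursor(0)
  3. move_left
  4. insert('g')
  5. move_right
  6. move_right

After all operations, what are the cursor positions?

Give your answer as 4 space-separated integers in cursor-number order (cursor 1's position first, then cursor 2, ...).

After op 1 (insert('v')): buffer="vyjxoovnv" (len 9), cursors c1@1 c2@7 c3@9, authorship 1.....2.3
After op 2 (add_cursor(0)): buffer="vyjxoovnv" (len 9), cursors c4@0 c1@1 c2@7 c3@9, authorship 1.....2.3
After op 3 (move_left): buffer="vyjxoovnv" (len 9), cursors c1@0 c4@0 c2@6 c3@8, authorship 1.....2.3
After op 4 (insert('g')): buffer="ggvyjxoogvngv" (len 13), cursors c1@2 c4@2 c2@9 c3@12, authorship 141.....22.33
After op 5 (move_right): buffer="ggvyjxoogvngv" (len 13), cursors c1@3 c4@3 c2@10 c3@13, authorship 141.....22.33
After op 6 (move_right): buffer="ggvyjxoogvngv" (len 13), cursors c1@4 c4@4 c2@11 c3@13, authorship 141.....22.33

Answer: 4 11 13 4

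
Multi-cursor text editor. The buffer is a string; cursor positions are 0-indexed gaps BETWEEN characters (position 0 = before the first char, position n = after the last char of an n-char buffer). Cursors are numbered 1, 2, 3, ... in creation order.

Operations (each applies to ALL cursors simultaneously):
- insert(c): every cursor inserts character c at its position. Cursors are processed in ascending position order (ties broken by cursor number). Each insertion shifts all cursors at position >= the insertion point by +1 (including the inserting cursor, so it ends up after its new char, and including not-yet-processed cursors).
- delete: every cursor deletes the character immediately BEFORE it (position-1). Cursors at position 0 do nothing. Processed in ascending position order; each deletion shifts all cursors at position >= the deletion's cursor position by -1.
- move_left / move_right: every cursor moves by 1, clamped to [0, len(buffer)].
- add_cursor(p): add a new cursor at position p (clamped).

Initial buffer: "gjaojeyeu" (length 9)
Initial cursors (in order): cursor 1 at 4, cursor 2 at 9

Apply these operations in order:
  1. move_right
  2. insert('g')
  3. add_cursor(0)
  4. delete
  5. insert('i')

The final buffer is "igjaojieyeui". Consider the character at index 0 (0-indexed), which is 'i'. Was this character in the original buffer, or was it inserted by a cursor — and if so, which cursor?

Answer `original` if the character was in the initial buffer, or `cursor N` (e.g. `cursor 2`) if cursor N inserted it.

After op 1 (move_right): buffer="gjaojeyeu" (len 9), cursors c1@5 c2@9, authorship .........
After op 2 (insert('g')): buffer="gjaojgeyeug" (len 11), cursors c1@6 c2@11, authorship .....1....2
After op 3 (add_cursor(0)): buffer="gjaojgeyeug" (len 11), cursors c3@0 c1@6 c2@11, authorship .....1....2
After op 4 (delete): buffer="gjaojeyeu" (len 9), cursors c3@0 c1@5 c2@9, authorship .........
After op 5 (insert('i')): buffer="igjaojieyeui" (len 12), cursors c3@1 c1@7 c2@12, authorship 3.....1....2
Authorship (.=original, N=cursor N): 3 . . . . . 1 . . . . 2
Index 0: author = 3

Answer: cursor 3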